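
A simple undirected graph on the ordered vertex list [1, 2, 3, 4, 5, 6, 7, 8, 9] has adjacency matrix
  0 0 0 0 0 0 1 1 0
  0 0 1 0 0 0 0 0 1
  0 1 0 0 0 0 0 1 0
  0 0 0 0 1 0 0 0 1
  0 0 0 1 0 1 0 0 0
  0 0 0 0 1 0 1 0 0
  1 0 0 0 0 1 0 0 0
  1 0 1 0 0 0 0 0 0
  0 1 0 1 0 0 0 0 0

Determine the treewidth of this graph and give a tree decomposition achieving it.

The largest bag has 3 vertices, giving width 2; this decomposition certifies tw(G) ≤ 2. Since 4–5–6–7–1–8–3–2–9–4 is a cycle in G, G is not acyclic. Forests are exactly the graphs of treewidth ≤ 1, so tw(G) ≥ 2. The upper and lower bounds meet at 2, so that is the treewidth.

Treewidth 2.
One optimal decomposition is:
Bags: B1 = {4, 5, 6}  B2 = {4, 6, 7}  B3 = {1, 4, 7}  B4 = {1, 4, 8}  B5 = {3, 4, 8}  B6 = {2, 3, 4}  B7 = {2, 4, 9}
Tree: B1–B2, B2–B3, B3–B4, B4–B5, B5–B6, B6–B7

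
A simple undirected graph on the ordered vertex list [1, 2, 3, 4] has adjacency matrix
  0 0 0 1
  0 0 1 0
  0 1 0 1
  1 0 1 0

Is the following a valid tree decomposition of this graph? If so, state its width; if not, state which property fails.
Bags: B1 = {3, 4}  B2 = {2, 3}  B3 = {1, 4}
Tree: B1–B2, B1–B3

Yes; width 1.

Checking the three conditions: (i) the bags cover all of {1, 2, 3, 4}; (ii) for each edge, some bag contains both endpoints; (iii) the bags containing any fixed vertex form a subtree. All hold, so the decomposition is valid with width 2 − 1 = 1.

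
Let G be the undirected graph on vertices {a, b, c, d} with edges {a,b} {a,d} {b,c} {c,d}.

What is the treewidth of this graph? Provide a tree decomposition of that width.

Treewidth 2.
Bags: B1 = {b, c, d}  B2 = {a, b, d}
Tree: B1–B2

Every bag has size at most 3, so the width is 3 − 1 = 2 and tw(G) ≤ 2. The edges d–c–b–a–d form a cycle, so G is not a tree and its treewidth is at least 2. Combining the bounds, tw(G) = 2.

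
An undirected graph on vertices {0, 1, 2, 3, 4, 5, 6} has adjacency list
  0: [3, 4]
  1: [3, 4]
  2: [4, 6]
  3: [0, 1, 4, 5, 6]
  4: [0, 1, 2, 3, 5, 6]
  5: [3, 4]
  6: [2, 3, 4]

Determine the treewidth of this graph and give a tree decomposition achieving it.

Every bag has size at most 3, so the width is 3 − 1 = 2 and tw(G) ≤ 2. Conversely, {2, 4, 6} is a clique of size 3, and the vertices of any clique must share a bag in every tree decomposition; so some bag has ≥ 3 vertices and tw(G) ≥ 2. Combining the bounds, tw(G) = 2.

Treewidth 2.
One optimal decomposition is:
Bags: B1 = {1, 3, 4}  B2 = {3, 4, 6}  B3 = {3, 4, 5}  B4 = {0, 3, 4}  B5 = {2, 4, 6}
Tree: B1–B2, B1–B3, B3–B4, B2–B5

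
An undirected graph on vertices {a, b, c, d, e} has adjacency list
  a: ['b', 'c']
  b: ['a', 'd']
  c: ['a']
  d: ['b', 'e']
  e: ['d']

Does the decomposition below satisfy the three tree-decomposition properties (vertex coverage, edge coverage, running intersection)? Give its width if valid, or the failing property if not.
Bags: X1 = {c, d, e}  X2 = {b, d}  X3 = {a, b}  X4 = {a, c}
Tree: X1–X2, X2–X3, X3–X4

A tree decomposition must satisfy three properties: every vertex lies in some bag; for every edge, both endpoints lie together in some bag; and for every vertex, the bags containing it form a connected subtree. Here bags containing vertex c are not connected in the tree, so the decomposition is invalid.

No — bags containing vertex c are not connected in the tree.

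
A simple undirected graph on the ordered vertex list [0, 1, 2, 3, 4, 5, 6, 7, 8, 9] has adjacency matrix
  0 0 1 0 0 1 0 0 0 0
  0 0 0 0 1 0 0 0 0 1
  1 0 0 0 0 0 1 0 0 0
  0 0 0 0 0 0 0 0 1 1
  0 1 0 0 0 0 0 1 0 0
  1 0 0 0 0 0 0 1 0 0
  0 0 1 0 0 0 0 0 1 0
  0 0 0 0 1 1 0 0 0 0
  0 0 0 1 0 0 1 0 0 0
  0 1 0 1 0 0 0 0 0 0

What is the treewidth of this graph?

2

A width-2 tree decomposition is:
Bags: B1 = {1, 4, 7}  B2 = {1, 7, 9}  B3 = {3, 7, 9}  B4 = {3, 7, 8}  B5 = {6, 7, 8}  B6 = {2, 6, 7}  B7 = {0, 2, 7}  B8 = {0, 5, 7}
Tree: B1–B2, B2–B3, B3–B4, B4–B5, B5–B6, B6–B7, B7–B8
The largest bag has 3 vertices, giving width 2; this decomposition certifies tw(G) ≤ 2. Since 7–4–1–9–3–8–6–2–0–5–7 is a cycle in G, G is not acyclic. Forests are exactly the graphs of treewidth ≤ 1, so tw(G) ≥ 2. Hence tw(G) = 2 exactly.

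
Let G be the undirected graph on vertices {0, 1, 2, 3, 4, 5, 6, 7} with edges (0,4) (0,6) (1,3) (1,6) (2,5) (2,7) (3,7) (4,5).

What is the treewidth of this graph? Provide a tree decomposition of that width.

Treewidth 2.
One optimal decomposition is:
Bags: B1 = {0, 1, 6}  B2 = {0, 1, 3}  B3 = {0, 3, 7}  B4 = {0, 2, 7}  B5 = {0, 2, 5}  B6 = {0, 4, 5}
Tree: B1–B2, B2–B3, B3–B4, B4–B5, B5–B6

Each bag holds 3 vertices, so the decomposition has width 2, which upper-bounds the treewidth. The edges 0–6–1–3–7–2–5–4–0 form a cycle, so G is not a tree and its treewidth is at least 2. Hence tw(G) = 2 exactly.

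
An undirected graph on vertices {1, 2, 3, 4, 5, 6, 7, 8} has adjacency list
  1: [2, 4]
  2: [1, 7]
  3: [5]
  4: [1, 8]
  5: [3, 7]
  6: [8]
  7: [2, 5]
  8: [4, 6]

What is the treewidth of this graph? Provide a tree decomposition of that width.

Treewidth 1.
Bags: B1 = {3, 5}  B2 = {5, 7}  B3 = {2, 7}  B4 = {1, 2}  B5 = {1, 4}  B6 = {4, 8}  B7 = {6, 8}
Tree: B1–B2, B2–B3, B3–B4, B4–B5, B5–B6, B6–B7

Each bag holds 2 vertices, so the decomposition has width 1, which upper-bounds the treewidth. Since G has at least one edge (e.g. 3–5), it is not an edgeless graph, so tw(G) ≥ 1. Combining the bounds, tw(G) = 1.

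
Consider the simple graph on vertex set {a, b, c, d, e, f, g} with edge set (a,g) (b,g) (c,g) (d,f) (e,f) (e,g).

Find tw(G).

A width-1 tree decomposition is:
Bags: B1 = {c, g}  B2 = {b, g}  B3 = {e, g}  B4 = {e, f}  B5 = {a, g}  B6 = {d, f}
Tree: B1–B2, B2–B3, B3–B4, B1–B5, B4–B6
Every bag has size at most 2, so the width is 2 − 1 = 1 and tw(G) ≤ 1. Since G has at least one edge (e.g. c–g), it is not an edgeless graph, so tw(G) ≥ 1. The upper and lower bounds meet at 1, so that is the treewidth.

1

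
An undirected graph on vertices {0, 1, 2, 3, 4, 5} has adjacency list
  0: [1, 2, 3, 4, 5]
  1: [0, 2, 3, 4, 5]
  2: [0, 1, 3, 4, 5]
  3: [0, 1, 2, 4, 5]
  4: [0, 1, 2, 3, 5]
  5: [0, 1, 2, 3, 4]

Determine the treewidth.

5

A width-5 tree decomposition is:
Bags: B1 = {0, 1, 2, 3, 4, 5}
Tree: (single bag)
A single bag containing all 6 vertices is trivially a valid decomposition of width 5. For the lower bound, the 6 vertices {0, 1, 2, 3, 4, 5} are pairwise adjacent, and any tree decomposition puts a clique entirely inside one bag — forcing width ≥ 5. Combining the bounds, tw(G) = 5.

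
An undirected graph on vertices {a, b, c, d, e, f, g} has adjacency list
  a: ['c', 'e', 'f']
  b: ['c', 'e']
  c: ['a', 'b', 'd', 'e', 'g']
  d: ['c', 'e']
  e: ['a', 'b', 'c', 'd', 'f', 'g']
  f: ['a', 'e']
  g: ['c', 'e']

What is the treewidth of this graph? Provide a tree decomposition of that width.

Treewidth 2.
One such decomposition:
Bags: B1 = {c, d, e}  B2 = {b, c, e}  B3 = {c, e, g}  B4 = {a, c, e}  B5 = {a, e, f}
Tree: B1–B2, B2–B3, B2–B4, B4–B5

Every bag has size at most 3, so the width is 3 − 1 = 2 and tw(G) ≤ 2. On the other hand G contains the 3-clique {c, d, e}. A clique must lie in a single bag of any decomposition, so no decomposition can have width below 2. Therefore the treewidth is 2.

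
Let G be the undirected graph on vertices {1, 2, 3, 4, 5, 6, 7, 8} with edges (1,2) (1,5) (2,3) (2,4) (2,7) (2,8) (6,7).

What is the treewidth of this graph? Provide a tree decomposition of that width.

Each bag holds 2 vertices, so the decomposition has width 1, which upper-bounds the treewidth. Any graph with an edge has treewidth ≥ 1, and G has the edge 2–3. Combining the bounds, tw(G) = 1.

Treewidth 1.
One optimal decomposition is:
Bags: B1 = {2, 3}  B2 = {2, 7}  B3 = {2, 8}  B4 = {6, 7}  B5 = {1, 2}  B6 = {2, 4}  B7 = {1, 5}
Tree: B1–B2, B2–B3, B2–B4, B3–B5, B2–B6, B5–B7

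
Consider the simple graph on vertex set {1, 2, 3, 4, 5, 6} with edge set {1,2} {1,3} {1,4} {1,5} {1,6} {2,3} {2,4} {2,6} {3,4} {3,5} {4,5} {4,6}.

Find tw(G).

A width-3 tree decomposition is:
Bags: B1 = {1, 2, 3, 4}  B2 = {1, 3, 4, 5}  B3 = {1, 2, 4, 6}
Tree: B1–B2, B1–B3
The largest bag has 4 vertices, giving width 3; this decomposition certifies tw(G) ≤ 3. For the lower bound, the 4 vertices {1, 2, 3, 4} are pairwise adjacent, and any tree decomposition puts a clique entirely inside one bag — forcing width ≥ 3. Hence tw(G) = 3 exactly.

3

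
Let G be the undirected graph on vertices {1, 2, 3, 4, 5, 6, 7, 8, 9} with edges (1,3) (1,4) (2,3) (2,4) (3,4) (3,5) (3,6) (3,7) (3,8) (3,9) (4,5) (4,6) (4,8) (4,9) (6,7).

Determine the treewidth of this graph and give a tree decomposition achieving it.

Treewidth 2.
One such decomposition:
Bags: B1 = {3, 4, 6}  B2 = {3, 6, 7}  B3 = {2, 3, 4}  B4 = {3, 4, 5}  B5 = {3, 4, 9}  B6 = {1, 3, 4}  B7 = {3, 4, 8}
Tree: B1–B2, B1–B3, B1–B4, B1–B5, B5–B6, B5–B7

The largest bag has 3 vertices, giving width 2; this decomposition certifies tw(G) ≤ 2. For the lower bound, the 3 vertices {1, 3, 4} are pairwise adjacent, and any tree decomposition puts a clique entirely inside one bag — forcing width ≥ 2. Hence tw(G) = 2 exactly.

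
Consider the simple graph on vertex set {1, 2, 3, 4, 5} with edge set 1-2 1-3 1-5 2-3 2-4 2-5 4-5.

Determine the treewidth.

A width-2 tree decomposition is:
Bags: B1 = {2, 4, 5}  B2 = {1, 2, 5}  B3 = {1, 2, 3}
Tree: B1–B2, B2–B3
Every bag has size at most 3, so the width is 3 − 1 = 2 and tw(G) ≤ 2. For the lower bound, the 3 vertices {1, 2, 3} are pairwise adjacent, and any tree decomposition puts a clique entirely inside one bag — forcing width ≥ 2. Hence tw(G) = 2 exactly.

2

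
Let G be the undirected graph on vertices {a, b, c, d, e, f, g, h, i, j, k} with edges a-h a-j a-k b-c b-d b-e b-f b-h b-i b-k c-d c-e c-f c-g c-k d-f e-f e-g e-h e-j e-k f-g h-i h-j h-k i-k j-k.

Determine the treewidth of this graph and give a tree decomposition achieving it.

The largest bag has 4 vertices, giving width 3; this decomposition certifies tw(G) ≤ 3. On the other hand G contains the 4-clique {b, c, d, f}. A clique must lie in a single bag of any decomposition, so no decomposition can have width below 3. Combining the bounds, tw(G) = 3.

Treewidth 3.
One such decomposition:
Bags: B1 = {b, c, e, k}  B2 = {b, c, e, f}  B3 = {b, e, h, k}  B4 = {b, h, i, k}  B5 = {b, c, d, f}  B6 = {e, h, j, k}  B7 = {c, e, f, g}  B8 = {a, h, j, k}
Tree: B1–B2, B1–B3, B3–B4, B2–B5, B3–B6, B2–B7, B6–B8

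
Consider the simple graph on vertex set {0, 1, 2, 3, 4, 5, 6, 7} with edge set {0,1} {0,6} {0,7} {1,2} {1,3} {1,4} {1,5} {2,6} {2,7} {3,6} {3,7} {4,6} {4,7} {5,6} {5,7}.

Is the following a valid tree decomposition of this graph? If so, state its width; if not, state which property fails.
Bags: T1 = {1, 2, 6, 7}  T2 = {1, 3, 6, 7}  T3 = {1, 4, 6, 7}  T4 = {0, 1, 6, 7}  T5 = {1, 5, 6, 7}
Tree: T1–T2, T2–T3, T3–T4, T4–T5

Yes; width 3.

Vertex coverage: the bags together contain {0, 1, 2, 3, 4, 5, 6, 7}, the full vertex set. Edge coverage: each edge of G has both endpoints in at least one bag. Running intersection: for every vertex, the bags containing it form a connected subtree. All three properties hold, so this is a valid tree decomposition of width max|bag| − 1 = 3, and hence tw(G) ≤ 3.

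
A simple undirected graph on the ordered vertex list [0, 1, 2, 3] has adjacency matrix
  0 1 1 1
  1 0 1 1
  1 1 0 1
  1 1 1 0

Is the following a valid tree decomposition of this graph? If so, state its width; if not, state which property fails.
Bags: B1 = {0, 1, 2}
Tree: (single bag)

No — vertex 3 appears in no bag.

A tree decomposition must satisfy three properties: every vertex lies in some bag; for every edge, both endpoints lie together in some bag; and for every vertex, the bags containing it form a connected subtree. Here vertex 3 appears in no bag, so the decomposition is invalid.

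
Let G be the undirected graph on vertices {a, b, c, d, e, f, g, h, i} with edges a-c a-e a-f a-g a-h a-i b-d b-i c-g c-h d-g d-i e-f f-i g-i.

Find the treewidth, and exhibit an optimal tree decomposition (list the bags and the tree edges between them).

Treewidth 2.
One such decomposition:
Bags: B1 = {a, g, i}  B2 = {a, f, i}  B3 = {a, e, f}  B4 = {d, g, i}  B5 = {a, c, g}  B6 = {a, c, h}  B7 = {b, d, i}
Tree: B1–B2, B2–B3, B1–B4, B1–B5, B5–B6, B4–B7

The largest bag has 3 vertices, giving width 2; this decomposition certifies tw(G) ≤ 2. For the lower bound, the 3 vertices {d, g, i} are pairwise adjacent, and any tree decomposition puts a clique entirely inside one bag — forcing width ≥ 2. The upper and lower bounds meet at 2, so that is the treewidth.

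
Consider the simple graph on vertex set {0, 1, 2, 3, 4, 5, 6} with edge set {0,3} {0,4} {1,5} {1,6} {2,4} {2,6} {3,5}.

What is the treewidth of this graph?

A width-2 tree decomposition is:
Bags: B1 = {0, 3, 5}  B2 = {0, 1, 5}  B3 = {0, 1, 6}  B4 = {0, 2, 6}  B5 = {0, 2, 4}
Tree: B1–B2, B2–B3, B3–B4, B4–B5
Every bag has size at most 3, so the width is 3 − 1 = 2 and tw(G) ≤ 2. Since 0–3–5–1–6–2–4–0 is a cycle in G, G is not acyclic. Forests are exactly the graphs of treewidth ≤ 1, so tw(G) ≥ 2. Therefore the treewidth is 2.

2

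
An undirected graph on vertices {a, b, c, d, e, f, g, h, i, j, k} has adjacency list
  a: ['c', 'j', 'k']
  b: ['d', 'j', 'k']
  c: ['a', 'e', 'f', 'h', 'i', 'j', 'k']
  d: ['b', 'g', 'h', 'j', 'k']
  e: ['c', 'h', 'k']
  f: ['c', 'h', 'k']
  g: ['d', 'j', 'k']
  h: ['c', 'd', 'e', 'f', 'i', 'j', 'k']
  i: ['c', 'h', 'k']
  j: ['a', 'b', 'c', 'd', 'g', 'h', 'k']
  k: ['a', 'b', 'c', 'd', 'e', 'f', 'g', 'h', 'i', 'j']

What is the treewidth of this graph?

A width-3 tree decomposition is:
Bags: B1 = {c, h, i, k}  B2 = {c, h, j, k}  B3 = {c, e, h, k}  B4 = {d, h, j, k}  B5 = {a, c, j, k}  B6 = {b, d, j, k}  B7 = {c, f, h, k}  B8 = {d, g, j, k}
Tree: B1–B2, B2–B3, B2–B4, B2–B5, B4–B6, B1–B7, B4–B8
Each bag holds 4 vertices, so the decomposition has width 3, which upper-bounds the treewidth. For the lower bound, the 4 vertices {d, g, j, k} are pairwise adjacent, and any tree decomposition puts a clique entirely inside one bag — forcing width ≥ 3. Combining the bounds, tw(G) = 3.

3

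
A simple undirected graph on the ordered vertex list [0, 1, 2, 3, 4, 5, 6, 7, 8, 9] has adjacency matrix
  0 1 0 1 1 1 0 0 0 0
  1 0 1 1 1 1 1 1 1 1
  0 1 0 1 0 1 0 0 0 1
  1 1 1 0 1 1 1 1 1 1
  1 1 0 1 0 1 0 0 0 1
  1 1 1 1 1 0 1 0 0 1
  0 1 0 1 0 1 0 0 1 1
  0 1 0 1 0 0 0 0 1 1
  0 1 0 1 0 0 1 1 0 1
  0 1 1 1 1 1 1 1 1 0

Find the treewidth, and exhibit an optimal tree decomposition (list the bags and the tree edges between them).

Every bag has size at most 5, so the width is 5 − 1 = 4 and tw(G) ≤ 4. Conversely, {0, 1, 3, 4, 5} is a clique of size 5, and the vertices of any clique must share a bag in every tree decomposition; so some bag has ≥ 5 vertices and tw(G) ≥ 4. Therefore the treewidth is 4.

Treewidth 4.
One such decomposition:
Bags: B1 = {1, 3, 5, 6, 9}  B2 = {1, 2, 3, 5, 9}  B3 = {1, 3, 4, 5, 9}  B4 = {1, 3, 6, 8, 9}  B5 = {0, 1, 3, 4, 5}  B6 = {1, 3, 7, 8, 9}
Tree: B1–B2, B1–B3, B1–B4, B3–B5, B4–B6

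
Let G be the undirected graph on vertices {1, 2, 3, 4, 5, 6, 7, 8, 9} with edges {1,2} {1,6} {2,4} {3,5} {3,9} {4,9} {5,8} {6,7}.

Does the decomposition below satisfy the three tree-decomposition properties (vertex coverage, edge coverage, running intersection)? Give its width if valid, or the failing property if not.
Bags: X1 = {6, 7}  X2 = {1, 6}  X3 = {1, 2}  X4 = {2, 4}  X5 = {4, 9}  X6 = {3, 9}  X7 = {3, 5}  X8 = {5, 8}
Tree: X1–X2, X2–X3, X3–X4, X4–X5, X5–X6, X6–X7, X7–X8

Yes; width 1.

Checking the three conditions: (i) the bags cover all of {1, 2, 3, 4, 5, 6, 7, 8, 9}; (ii) for each edge, some bag contains both endpoints; (iii) the bags containing any fixed vertex form a subtree. All hold, so the decomposition is valid with width 2 − 1 = 1.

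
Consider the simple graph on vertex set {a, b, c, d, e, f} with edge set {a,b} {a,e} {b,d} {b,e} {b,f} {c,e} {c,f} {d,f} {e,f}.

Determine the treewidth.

2

A width-2 tree decomposition is:
Bags: B1 = {b, e, f}  B2 = {a, b, e}  B3 = {b, d, f}  B4 = {c, e, f}
Tree: B1–B2, B1–B3, B1–B4
Every bag has size at most 3, so the width is 3 − 1 = 2 and tw(G) ≤ 2. On the other hand G contains the 3-clique {a, b, e}. A clique must lie in a single bag of any decomposition, so no decomposition can have width below 2. Therefore the treewidth is 2.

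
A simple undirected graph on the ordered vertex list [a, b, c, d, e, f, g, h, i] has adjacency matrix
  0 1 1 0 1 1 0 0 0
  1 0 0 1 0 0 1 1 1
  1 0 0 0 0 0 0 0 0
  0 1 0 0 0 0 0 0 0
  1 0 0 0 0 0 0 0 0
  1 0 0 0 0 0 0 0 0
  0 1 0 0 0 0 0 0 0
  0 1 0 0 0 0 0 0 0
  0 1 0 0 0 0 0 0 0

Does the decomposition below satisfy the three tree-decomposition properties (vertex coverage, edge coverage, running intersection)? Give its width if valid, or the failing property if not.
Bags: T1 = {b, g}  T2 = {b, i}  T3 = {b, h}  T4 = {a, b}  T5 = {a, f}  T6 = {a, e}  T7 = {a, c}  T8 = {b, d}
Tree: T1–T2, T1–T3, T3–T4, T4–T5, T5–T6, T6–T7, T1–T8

Checking the three conditions: (i) the bags cover all of {a, b, c, d, e, f, g, h, i}; (ii) for each edge, some bag contains both endpoints; (iii) the bags containing any fixed vertex form a subtree. All hold, so the decomposition is valid with width 2 − 1 = 1.

Yes; width 1.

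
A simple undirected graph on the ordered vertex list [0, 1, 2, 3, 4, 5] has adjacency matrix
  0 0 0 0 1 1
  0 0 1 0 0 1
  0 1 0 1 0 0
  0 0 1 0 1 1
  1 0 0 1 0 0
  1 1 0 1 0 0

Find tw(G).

2

A width-2 tree decomposition is:
Bags: B1 = {0, 3, 4}  B2 = {0, 3, 5}  B3 = {2, 3, 5}  B4 = {1, 2, 5}
Tree: B1–B2, B2–B3, B3–B4
Each bag holds 3 vertices, so the decomposition has width 2, which upper-bounds the treewidth. For the lower bound, G contains the cycle 4–0–5–3–4, so G is not a forest; only forests have treewidth ≤ 1, hence tw(G) ≥ 2. Therefore the treewidth is 2.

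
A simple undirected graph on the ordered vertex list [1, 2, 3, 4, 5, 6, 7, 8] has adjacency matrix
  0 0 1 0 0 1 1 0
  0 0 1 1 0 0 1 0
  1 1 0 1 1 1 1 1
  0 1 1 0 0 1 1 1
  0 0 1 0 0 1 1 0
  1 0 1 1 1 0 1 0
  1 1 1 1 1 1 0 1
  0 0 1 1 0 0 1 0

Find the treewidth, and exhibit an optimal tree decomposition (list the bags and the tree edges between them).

Treewidth 3.
One such decomposition:
Bags: B1 = {3, 4, 6, 7}  B2 = {3, 4, 7, 8}  B3 = {2, 3, 4, 7}  B4 = {3, 5, 6, 7}  B5 = {1, 3, 6, 7}
Tree: B1–B2, B1–B3, B1–B4, B4–B5

Each bag holds 4 vertices, so the decomposition has width 3, which upper-bounds the treewidth. For the lower bound, the 4 vertices {1, 3, 6, 7} are pairwise adjacent, and any tree decomposition puts a clique entirely inside one bag — forcing width ≥ 3. Combining the bounds, tw(G) = 3.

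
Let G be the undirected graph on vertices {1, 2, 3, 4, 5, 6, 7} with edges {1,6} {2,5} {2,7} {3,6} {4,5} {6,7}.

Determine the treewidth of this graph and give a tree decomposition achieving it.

Treewidth 1.
One optimal decomposition is:
Bags: B1 = {2, 5}  B2 = {2, 7}  B3 = {6, 7}  B4 = {4, 5}  B5 = {3, 6}  B6 = {1, 6}
Tree: B1–B2, B2–B3, B1–B4, B3–B5, B5–B6

Every bag has size at most 2, so the width is 2 − 1 = 1 and tw(G) ≤ 1. G has an edge, so its treewidth is at least 1. Combining the bounds, tw(G) = 1.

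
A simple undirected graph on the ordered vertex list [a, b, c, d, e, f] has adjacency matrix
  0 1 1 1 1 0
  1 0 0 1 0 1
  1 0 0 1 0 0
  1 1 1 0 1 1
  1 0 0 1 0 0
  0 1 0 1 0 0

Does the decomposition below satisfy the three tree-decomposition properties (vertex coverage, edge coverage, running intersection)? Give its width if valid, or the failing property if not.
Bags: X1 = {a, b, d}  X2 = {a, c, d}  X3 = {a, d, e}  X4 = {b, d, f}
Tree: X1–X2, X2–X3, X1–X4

Yes; width 2.

Vertex coverage: the bags together contain {a, b, c, d, e, f}, the full vertex set. Edge coverage: each edge of G has both endpoints in at least one bag. Running intersection: for every vertex, the bags containing it form a connected subtree. All three properties hold, so this is a valid tree decomposition of width max|bag| − 1 = 2, and hence tw(G) ≤ 2.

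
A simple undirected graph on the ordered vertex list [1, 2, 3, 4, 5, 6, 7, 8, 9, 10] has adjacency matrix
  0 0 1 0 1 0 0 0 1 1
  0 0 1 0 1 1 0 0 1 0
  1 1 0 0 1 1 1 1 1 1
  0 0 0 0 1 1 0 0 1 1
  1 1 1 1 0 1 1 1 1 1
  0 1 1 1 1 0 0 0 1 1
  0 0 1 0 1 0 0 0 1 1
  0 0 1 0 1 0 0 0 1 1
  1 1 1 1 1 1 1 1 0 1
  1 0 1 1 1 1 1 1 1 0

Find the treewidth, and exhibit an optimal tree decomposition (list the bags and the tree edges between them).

The largest bag has 5 vertices, giving width 4; this decomposition certifies tw(G) ≤ 4. On the other hand G contains the 5-clique {2, 3, 5, 6, 9}. A clique must lie in a single bag of any decomposition, so no decomposition can have width below 4. Hence tw(G) = 4 exactly.

Treewidth 4.
One optimal decomposition is:
Bags: B1 = {1, 3, 5, 9, 10}  B2 = {3, 5, 6, 9, 10}  B3 = {3, 5, 7, 9, 10}  B4 = {2, 3, 5, 6, 9}  B5 = {3, 5, 8, 9, 10}  B6 = {4, 5, 6, 9, 10}
Tree: B1–B2, B1–B3, B2–B4, B2–B5, B2–B6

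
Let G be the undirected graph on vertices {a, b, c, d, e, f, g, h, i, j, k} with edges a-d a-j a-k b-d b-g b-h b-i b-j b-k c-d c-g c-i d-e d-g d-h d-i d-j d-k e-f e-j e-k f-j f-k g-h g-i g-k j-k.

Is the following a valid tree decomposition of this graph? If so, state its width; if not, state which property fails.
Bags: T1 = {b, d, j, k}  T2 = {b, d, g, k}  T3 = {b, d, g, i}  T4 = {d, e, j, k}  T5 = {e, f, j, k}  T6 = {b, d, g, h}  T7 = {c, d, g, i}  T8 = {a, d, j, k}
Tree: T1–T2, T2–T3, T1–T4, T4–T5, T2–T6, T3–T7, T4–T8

Yes; width 3.

Every vertex of G appears in some bag (union = {a, b, c, d, e, f, g, h, i, j, k}); every edge is covered by a bag; and for each vertex v the set of bags containing v is connected in the bag tree. The decomposition is therefore valid. The largest bag has 4 vertices, so the width is 3.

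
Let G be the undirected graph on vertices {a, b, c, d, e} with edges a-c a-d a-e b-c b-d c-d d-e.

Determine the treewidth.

A width-2 tree decomposition is:
Bags: B1 = {a, c, d}  B2 = {a, d, e}  B3 = {b, c, d}
Tree: B1–B2, B1–B3
The largest bag has 3 vertices, giving width 2; this decomposition certifies tw(G) ≤ 2. Conversely, {a, d, e} is a clique of size 3, and the vertices of any clique must share a bag in every tree decomposition; so some bag has ≥ 3 vertices and tw(G) ≥ 2. Combining the bounds, tw(G) = 2.

2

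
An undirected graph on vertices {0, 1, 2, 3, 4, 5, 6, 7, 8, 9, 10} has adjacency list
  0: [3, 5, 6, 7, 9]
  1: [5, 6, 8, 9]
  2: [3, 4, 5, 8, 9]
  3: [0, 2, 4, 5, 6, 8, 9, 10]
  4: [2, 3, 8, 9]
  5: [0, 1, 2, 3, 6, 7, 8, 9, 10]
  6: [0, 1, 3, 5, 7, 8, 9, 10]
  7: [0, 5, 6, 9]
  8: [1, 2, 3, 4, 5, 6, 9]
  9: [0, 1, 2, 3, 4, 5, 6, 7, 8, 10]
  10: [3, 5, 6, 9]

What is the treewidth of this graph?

A width-4 tree decomposition is:
Bags: B1 = {2, 3, 5, 8, 9}  B2 = {3, 5, 6, 8, 9}  B3 = {0, 3, 5, 6, 9}  B4 = {1, 5, 6, 8, 9}  B5 = {3, 5, 6, 9, 10}  B6 = {0, 5, 6, 7, 9}  B7 = {2, 3, 4, 8, 9}
Tree: B1–B2, B2–B3, B2–B4, B3–B5, B3–B6, B1–B7
Each bag holds 5 vertices, so the decomposition has width 4, which upper-bounds the treewidth. On the other hand G contains the 5-clique {2, 3, 4, 8, 9}. A clique must lie in a single bag of any decomposition, so no decomposition can have width below 4. Therefore the treewidth is 4.

4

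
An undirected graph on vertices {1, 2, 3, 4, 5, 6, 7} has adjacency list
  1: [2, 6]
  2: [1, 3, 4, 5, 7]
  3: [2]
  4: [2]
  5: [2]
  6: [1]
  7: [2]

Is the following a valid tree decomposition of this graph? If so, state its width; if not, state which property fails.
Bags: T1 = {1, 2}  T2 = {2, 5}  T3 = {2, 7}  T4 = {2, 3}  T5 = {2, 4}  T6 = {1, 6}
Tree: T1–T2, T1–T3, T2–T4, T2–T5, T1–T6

Every vertex of G appears in some bag (union = {1, 2, 3, 4, 5, 6, 7}); every edge is covered by a bag; and for each vertex v the set of bags containing v is connected in the bag tree. The decomposition is therefore valid. The largest bag has 2 vertices, so the width is 1.

Yes; width 1.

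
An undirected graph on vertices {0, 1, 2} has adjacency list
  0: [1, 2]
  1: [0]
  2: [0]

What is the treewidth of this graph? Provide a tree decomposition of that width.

The largest bag has 2 vertices, giving width 1; this decomposition certifies tw(G) ≤ 1. Since G has at least one edge (e.g. 0–2), it is not an edgeless graph, so tw(G) ≥ 1. Combining the bounds, tw(G) = 1.

Treewidth 1.
One such decomposition:
Bags: B1 = {0, 2}  B2 = {0, 1}
Tree: B1–B2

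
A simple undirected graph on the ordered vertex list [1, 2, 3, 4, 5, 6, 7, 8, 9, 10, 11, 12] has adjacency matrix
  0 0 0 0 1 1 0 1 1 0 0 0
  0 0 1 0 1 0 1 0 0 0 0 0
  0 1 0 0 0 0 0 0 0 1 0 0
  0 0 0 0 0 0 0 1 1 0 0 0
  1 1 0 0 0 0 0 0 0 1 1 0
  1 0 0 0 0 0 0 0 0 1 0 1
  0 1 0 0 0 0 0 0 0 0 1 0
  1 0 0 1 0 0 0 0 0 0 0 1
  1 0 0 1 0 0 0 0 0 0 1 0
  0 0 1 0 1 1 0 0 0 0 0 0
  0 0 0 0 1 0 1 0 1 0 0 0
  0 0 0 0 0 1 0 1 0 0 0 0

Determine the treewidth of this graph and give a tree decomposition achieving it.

Treewidth 3.
One optimal decomposition is:
Bags: B1 = {4, 8, 9, 12}  B2 = {1, 8, 9, 12}  B3 = {1, 6, 9, 12}  B4 = {1, 6, 9, 11}  B5 = {1, 5, 6, 11}  B6 = {5, 6, 10, 11}  B7 = {5, 7, 10, 11}  B8 = {2, 5, 7, 10}  B9 = {2, 3, 7, 10}
Tree: B1–B2, B2–B3, B3–B4, B4–B5, B5–B6, B6–B7, B7–B8, B8–B9

The largest bag has 4 vertices, giving width 3; this decomposition certifies tw(G) ≤ 3. For the lower bound: the 4 vertex sets {4,8,12}, {9}, {1}, {5,6,10,11} are disjoint, each induces a connected subgraph, and every pair is joined by at least one edge of G. Contracting each set to a single vertex therefore yields K_{4} as a minor, and since treewidth is minor-monotone, tw(G) ≥ tw(K_{4}) = 3. The upper and lower bounds meet at 3, so that is the treewidth.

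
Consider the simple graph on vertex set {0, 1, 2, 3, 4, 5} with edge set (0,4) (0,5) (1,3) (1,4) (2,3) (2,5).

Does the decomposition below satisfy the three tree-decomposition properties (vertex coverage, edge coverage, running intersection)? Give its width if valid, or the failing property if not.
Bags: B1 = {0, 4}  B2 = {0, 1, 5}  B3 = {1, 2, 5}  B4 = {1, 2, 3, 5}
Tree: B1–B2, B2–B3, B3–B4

A tree decomposition must satisfy three properties: every vertex lies in some bag; for every edge, both endpoints lie together in some bag; and for every vertex, the bags containing it form a connected subtree. Here edge (1,4) lies in no bag, so the decomposition is invalid.

No — edge (1,4) lies in no bag.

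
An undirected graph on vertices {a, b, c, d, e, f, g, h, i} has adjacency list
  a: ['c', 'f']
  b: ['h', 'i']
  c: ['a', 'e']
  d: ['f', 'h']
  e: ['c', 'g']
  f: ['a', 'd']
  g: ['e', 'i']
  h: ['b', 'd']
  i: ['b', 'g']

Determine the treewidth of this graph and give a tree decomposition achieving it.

Each bag holds 3 vertices, so the decomposition has width 2, which upper-bounds the treewidth. Since f–a–c–e–g–i–b–h–d–f is a cycle in G, G is not acyclic. Forests are exactly the graphs of treewidth ≤ 1, so tw(G) ≥ 2. Hence tw(G) = 2 exactly.

Treewidth 2.
Bags: B1 = {a, c, f}  B2 = {c, e, f}  B3 = {e, f, g}  B4 = {f, g, i}  B5 = {b, f, i}  B6 = {b, f, h}  B7 = {d, f, h}
Tree: B1–B2, B2–B3, B3–B4, B4–B5, B5–B6, B6–B7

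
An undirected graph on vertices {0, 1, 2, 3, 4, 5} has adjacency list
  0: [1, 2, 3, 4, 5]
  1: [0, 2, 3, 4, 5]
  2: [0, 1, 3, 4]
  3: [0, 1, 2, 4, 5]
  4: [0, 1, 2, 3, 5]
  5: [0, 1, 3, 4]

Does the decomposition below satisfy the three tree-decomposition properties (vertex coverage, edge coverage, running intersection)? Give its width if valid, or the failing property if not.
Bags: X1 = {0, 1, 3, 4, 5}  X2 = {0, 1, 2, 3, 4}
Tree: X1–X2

Yes; width 4.

Vertex coverage: the bags together contain {0, 1, 2, 3, 4, 5}, the full vertex set. Edge coverage: each edge of G has both endpoints in at least one bag. Running intersection: for every vertex, the bags containing it form a connected subtree. All three properties hold, so this is a valid tree decomposition of width max|bag| − 1 = 4, and hence tw(G) ≤ 4.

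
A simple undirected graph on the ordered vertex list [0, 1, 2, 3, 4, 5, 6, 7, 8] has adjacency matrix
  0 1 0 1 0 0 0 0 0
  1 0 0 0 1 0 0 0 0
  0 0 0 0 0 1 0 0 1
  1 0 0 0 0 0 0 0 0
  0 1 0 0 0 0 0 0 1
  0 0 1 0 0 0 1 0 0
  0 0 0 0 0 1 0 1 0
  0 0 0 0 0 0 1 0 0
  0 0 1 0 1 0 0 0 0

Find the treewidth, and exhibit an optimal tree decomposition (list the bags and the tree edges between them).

Treewidth 1.
Bags: B1 = {0, 3}  B2 = {0, 1}  B3 = {1, 4}  B4 = {4, 8}  B5 = {2, 8}  B6 = {2, 5}  B7 = {5, 6}  B8 = {6, 7}
Tree: B1–B2, B2–B3, B3–B4, B4–B5, B5–B6, B6–B7, B7–B8

Every bag has size at most 2, so the width is 2 − 1 = 1 and tw(G) ≤ 1. G has an edge, so its treewidth is at least 1. Therefore the treewidth is 1.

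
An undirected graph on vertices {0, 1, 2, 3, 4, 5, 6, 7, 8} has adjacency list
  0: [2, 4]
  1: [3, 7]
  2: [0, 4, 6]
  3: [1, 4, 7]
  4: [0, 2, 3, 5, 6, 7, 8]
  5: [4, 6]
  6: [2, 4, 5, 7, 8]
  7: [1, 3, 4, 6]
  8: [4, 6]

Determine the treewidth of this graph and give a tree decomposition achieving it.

Treewidth 2.
One such decomposition:
Bags: B1 = {4, 6, 7}  B2 = {2, 4, 6}  B3 = {0, 2, 4}  B4 = {3, 4, 7}  B5 = {1, 3, 7}  B6 = {4, 5, 6}  B7 = {4, 6, 8}
Tree: B1–B2, B2–B3, B1–B4, B4–B5, B1–B6, B1–B7

The largest bag has 3 vertices, giving width 2; this decomposition certifies tw(G) ≤ 2. On the other hand G contains the 3-clique {1, 3, 7}. A clique must lie in a single bag of any decomposition, so no decomposition can have width below 2. Therefore the treewidth is 2.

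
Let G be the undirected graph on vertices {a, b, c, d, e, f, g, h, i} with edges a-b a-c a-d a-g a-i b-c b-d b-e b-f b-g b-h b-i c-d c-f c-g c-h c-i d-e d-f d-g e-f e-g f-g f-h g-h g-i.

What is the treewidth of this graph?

A width-4 tree decomposition is:
Bags: B1 = {a, b, c, d, g}  B2 = {b, c, d, f, g}  B3 = {b, c, f, g, h}  B4 = {b, d, e, f, g}  B5 = {a, b, c, g, i}
Tree: B1–B2, B2–B3, B2–B4, B1–B5
The largest bag has 5 vertices, giving width 4; this decomposition certifies tw(G) ≤ 4. For the lower bound, the 5 vertices {b, d, e, f, g} are pairwise adjacent, and any tree decomposition puts a clique entirely inside one bag — forcing width ≥ 4. Combining the bounds, tw(G) = 4.

4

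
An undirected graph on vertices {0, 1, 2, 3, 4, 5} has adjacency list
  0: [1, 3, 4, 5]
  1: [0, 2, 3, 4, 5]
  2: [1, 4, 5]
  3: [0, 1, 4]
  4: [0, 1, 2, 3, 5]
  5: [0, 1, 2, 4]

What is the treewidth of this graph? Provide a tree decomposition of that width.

Treewidth 3.
One optimal decomposition is:
Bags: B1 = {0, 1, 4, 5}  B2 = {0, 1, 3, 4}  B3 = {1, 2, 4, 5}
Tree: B1–B2, B1–B3

Every bag has size at most 4, so the width is 4 − 1 = 3 and tw(G) ≤ 3. Conversely, {0, 1, 3, 4} is a clique of size 4, and the vertices of any clique must share a bag in every tree decomposition; so some bag has ≥ 4 vertices and tw(G) ≥ 3. The upper and lower bounds meet at 3, so that is the treewidth.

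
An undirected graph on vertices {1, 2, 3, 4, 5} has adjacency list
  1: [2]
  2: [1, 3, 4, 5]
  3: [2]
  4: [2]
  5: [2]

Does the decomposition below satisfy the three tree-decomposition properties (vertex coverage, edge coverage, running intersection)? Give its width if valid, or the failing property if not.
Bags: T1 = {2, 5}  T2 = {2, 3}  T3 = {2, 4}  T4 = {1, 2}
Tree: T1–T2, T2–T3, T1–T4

Yes; width 1.

Vertex coverage: the bags together contain {1, 2, 3, 4, 5}, the full vertex set. Edge coverage: each edge of G has both endpoints in at least one bag. Running intersection: for every vertex, the bags containing it form a connected subtree. All three properties hold, so this is a valid tree decomposition of width max|bag| − 1 = 1, and hence tw(G) ≤ 1.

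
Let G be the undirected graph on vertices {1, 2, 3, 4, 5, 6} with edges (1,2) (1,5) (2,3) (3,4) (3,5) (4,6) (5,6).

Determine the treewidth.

2

A width-2 tree decomposition is:
Bags: B1 = {1, 2, 3}  B2 = {1, 3, 5}  B3 = {3, 4, 5}  B4 = {4, 5, 6}
Tree: B1–B2, B2–B3, B3–B4
Every bag has size at most 3, so the width is 3 − 1 = 2 and tw(G) ≤ 2. For the lower bound, G contains the cycle 2–1–5–3–2, so G is not a forest; only forests have treewidth ≤ 1, hence tw(G) ≥ 2. Hence tw(G) = 2 exactly.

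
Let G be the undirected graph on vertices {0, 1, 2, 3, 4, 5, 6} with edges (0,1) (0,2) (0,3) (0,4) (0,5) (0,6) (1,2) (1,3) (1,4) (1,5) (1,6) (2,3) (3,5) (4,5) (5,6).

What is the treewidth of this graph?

A width-3 tree decomposition is:
Bags: B1 = {0, 1, 4, 5}  B2 = {0, 1, 3, 5}  B3 = {0, 1, 2, 3}  B4 = {0, 1, 5, 6}
Tree: B1–B2, B2–B3, B1–B4
Every bag has size at most 4, so the width is 4 − 1 = 3 and tw(G) ≤ 3. Conversely, {0, 1, 2, 3} is a clique of size 4, and the vertices of any clique must share a bag in every tree decomposition; so some bag has ≥ 4 vertices and tw(G) ≥ 3. The upper and lower bounds meet at 3, so that is the treewidth.

3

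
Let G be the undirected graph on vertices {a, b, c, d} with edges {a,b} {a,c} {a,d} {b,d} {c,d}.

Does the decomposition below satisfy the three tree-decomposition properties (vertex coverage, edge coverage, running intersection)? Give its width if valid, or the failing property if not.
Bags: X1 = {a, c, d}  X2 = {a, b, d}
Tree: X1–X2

Checking the three conditions: (i) the bags cover all of {a, b, c, d}; (ii) for each edge, some bag contains both endpoints; (iii) the bags containing any fixed vertex form a subtree. All hold, so the decomposition is valid with width 3 − 1 = 2.

Yes; width 2.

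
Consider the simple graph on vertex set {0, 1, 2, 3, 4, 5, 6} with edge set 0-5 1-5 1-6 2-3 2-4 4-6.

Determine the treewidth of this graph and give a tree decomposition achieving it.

Treewidth 1.
One optimal decomposition is:
Bags: B1 = {2, 3}  B2 = {2, 4}  B3 = {4, 6}  B4 = {1, 6}  B5 = {1, 5}  B6 = {0, 5}
Tree: B1–B2, B2–B3, B3–B4, B4–B5, B5–B6

The largest bag has 2 vertices, giving width 1; this decomposition certifies tw(G) ≤ 1. Any graph with an edge has treewidth ≥ 1, and G has the edge 3–2. Combining the bounds, tw(G) = 1.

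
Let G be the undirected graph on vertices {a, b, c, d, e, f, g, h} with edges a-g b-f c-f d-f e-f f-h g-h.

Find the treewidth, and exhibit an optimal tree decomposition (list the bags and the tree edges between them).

Every bag has size at most 2, so the width is 2 − 1 = 1 and tw(G) ≤ 1. Since G has at least one edge (e.g. e–f), it is not an edgeless graph, so tw(G) ≥ 1. Hence tw(G) = 1 exactly.

Treewidth 1.
One optimal decomposition is:
Bags: B1 = {e, f}  B2 = {f, h}  B3 = {d, f}  B4 = {g, h}  B5 = {c, f}  B6 = {a, g}  B7 = {b, f}
Tree: B1–B2, B2–B3, B2–B4, B3–B5, B4–B6, B5–B7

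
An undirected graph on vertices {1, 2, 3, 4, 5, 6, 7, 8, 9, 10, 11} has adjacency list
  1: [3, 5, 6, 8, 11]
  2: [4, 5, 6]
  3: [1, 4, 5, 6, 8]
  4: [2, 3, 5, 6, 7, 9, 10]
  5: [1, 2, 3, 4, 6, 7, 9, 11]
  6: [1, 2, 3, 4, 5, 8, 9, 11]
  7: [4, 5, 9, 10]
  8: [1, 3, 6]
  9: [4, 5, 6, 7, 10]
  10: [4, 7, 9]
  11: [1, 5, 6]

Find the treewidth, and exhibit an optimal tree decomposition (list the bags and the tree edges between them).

Treewidth 3.
One optimal decomposition is:
Bags: B1 = {3, 4, 5, 6}  B2 = {4, 5, 6, 9}  B3 = {1, 3, 5, 6}  B4 = {1, 5, 6, 11}  B5 = {4, 5, 7, 9}  B6 = {1, 3, 6, 8}  B7 = {4, 7, 9, 10}  B8 = {2, 4, 5, 6}
Tree: B1–B2, B1–B3, B3–B4, B2–B5, B3–B6, B5–B7, B2–B8

Each bag holds 4 vertices, so the decomposition has width 3, which upper-bounds the treewidth. Conversely, {1, 3, 6, 8} is a clique of size 4, and the vertices of any clique must share a bag in every tree decomposition; so some bag has ≥ 4 vertices and tw(G) ≥ 3. Therefore the treewidth is 3.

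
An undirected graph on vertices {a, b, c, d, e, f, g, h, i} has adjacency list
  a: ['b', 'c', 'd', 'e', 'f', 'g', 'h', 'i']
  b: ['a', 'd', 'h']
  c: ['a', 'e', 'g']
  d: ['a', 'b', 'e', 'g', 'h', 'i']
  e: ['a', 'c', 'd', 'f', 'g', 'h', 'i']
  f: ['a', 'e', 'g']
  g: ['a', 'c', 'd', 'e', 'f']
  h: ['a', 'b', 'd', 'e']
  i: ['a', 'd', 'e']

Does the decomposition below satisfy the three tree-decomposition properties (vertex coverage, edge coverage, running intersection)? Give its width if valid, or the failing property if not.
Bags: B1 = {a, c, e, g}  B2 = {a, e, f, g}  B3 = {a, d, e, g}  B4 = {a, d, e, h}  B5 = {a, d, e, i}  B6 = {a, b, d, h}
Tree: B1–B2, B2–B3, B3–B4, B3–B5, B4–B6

Every vertex of G appears in some bag (union = {a, b, c, d, e, f, g, h, i}); every edge is covered by a bag; and for each vertex v the set of bags containing v is connected in the bag tree. The decomposition is therefore valid. The largest bag has 4 vertices, so the width is 3.

Yes; width 3.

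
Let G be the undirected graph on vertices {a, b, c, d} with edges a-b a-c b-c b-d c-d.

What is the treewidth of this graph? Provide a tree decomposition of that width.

Treewidth 2.
One such decomposition:
Bags: B1 = {b, c, d}  B2 = {a, b, c}
Tree: B1–B2

The largest bag has 3 vertices, giving width 2; this decomposition certifies tw(G) ≤ 2. On the other hand G contains the 3-clique {b, c, d}. A clique must lie in a single bag of any decomposition, so no decomposition can have width below 2. Hence tw(G) = 2 exactly.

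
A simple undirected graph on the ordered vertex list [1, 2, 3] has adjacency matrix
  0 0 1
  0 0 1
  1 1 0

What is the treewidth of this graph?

A width-1 tree decomposition is:
Bags: B1 = {1, 3}  B2 = {2, 3}
Tree: B1–B2
Every bag has size at most 2, so the width is 2 − 1 = 1 and tw(G) ≤ 1. Since G has at least one edge (e.g. 3–1), it is not an edgeless graph, so tw(G) ≥ 1. Combining the bounds, tw(G) = 1.

1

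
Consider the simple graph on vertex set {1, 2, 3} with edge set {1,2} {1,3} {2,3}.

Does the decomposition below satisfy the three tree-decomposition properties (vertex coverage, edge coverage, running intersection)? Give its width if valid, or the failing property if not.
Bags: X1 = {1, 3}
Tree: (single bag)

No — vertex 2 appears in no bag.

A tree decomposition must satisfy three properties: every vertex lies in some bag; for every edge, both endpoints lie together in some bag; and for every vertex, the bags containing it form a connected subtree. Here vertex 2 appears in no bag, so the decomposition is invalid.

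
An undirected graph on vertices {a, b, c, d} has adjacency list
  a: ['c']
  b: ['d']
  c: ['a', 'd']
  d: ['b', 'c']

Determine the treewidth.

A width-1 tree decomposition is:
Bags: B1 = {b, d}  B2 = {c, d}  B3 = {a, c}
Tree: B1–B2, B2–B3
Each bag holds 2 vertices, so the decomposition has width 1, which upper-bounds the treewidth. Since G has at least one edge (e.g. b–d), it is not an edgeless graph, so tw(G) ≥ 1. Hence tw(G) = 1 exactly.

1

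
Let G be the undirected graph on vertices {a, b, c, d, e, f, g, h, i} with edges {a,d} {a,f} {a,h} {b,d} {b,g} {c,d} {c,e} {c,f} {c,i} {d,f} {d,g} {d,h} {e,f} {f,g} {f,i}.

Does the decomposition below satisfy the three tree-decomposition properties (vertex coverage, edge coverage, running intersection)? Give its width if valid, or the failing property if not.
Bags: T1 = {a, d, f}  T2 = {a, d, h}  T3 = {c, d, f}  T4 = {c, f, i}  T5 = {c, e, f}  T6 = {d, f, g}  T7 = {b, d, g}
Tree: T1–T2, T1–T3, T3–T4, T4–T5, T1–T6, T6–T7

Yes; width 2.

Checking the three conditions: (i) the bags cover all of {a, b, c, d, e, f, g, h, i}; (ii) for each edge, some bag contains both endpoints; (iii) the bags containing any fixed vertex form a subtree. All hold, so the decomposition is valid with width 3 − 1 = 2.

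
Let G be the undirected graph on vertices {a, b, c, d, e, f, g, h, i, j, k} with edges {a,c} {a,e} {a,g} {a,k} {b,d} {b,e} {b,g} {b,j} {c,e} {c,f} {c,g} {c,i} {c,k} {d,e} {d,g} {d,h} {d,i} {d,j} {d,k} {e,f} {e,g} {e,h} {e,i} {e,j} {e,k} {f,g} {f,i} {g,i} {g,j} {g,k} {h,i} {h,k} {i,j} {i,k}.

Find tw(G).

A width-4 tree decomposition is:
Bags: B1 = {d, e, g, i, j}  B2 = {d, e, g, i, k}  B3 = {d, e, h, i, k}  B4 = {c, e, g, i, k}  B5 = {a, c, e, g, k}  B6 = {c, e, f, g, i}  B7 = {b, d, e, g, j}
Tree: B1–B2, B2–B3, B2–B4, B4–B5, B4–B6, B1–B7
Each bag holds 5 vertices, so the decomposition has width 4, which upper-bounds the treewidth. Conversely, {a, c, e, g, k} is a clique of size 5, and the vertices of any clique must share a bag in every tree decomposition; so some bag has ≥ 5 vertices and tw(G) ≥ 4. Hence tw(G) = 4 exactly.

4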